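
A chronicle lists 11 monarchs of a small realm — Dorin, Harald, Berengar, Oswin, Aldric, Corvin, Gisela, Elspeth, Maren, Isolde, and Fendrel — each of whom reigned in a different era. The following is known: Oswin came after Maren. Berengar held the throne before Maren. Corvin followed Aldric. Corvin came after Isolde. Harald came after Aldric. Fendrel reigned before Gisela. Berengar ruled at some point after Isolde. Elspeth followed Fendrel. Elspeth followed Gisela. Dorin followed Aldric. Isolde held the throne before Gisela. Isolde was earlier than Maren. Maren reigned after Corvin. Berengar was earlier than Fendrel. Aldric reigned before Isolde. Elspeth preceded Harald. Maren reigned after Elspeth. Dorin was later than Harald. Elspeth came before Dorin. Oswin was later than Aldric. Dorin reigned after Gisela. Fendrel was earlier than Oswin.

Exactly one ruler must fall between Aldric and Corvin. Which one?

Isolde

Tracing the constraints gives Aldric → Isolde → Corvin, so Isolde sits after Aldric and before Corvin.
No other ruler is forced both after Aldric and before Corvin.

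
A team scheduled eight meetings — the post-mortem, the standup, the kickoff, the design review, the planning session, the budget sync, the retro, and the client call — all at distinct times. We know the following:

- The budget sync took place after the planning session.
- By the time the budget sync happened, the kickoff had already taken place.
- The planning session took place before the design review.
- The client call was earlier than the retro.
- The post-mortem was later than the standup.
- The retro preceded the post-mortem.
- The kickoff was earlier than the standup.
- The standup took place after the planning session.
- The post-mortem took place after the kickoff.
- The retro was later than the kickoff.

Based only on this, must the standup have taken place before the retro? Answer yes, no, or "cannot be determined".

cannot be determined

No chain of stated constraints runs from the standup to the retro, and none runs from the retro to the standup either.
So the relative order of the standup and the retro is not fixed by the given facts.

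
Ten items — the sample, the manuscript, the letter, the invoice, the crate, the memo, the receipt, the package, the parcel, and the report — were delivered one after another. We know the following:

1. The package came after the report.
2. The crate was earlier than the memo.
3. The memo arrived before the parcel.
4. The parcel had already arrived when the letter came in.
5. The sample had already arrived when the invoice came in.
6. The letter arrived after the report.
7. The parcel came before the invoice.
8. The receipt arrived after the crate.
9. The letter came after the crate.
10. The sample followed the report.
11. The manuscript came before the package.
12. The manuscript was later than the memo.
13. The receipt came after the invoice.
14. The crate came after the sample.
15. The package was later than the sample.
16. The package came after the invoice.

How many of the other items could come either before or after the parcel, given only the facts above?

1

Forced before the parcel: the crate, the memo, the report, and the sample; forced after the parcel: the invoice, the letter, the package, and the receipt.
That leaves the manuscript with no forced order relative to the parcel — 1.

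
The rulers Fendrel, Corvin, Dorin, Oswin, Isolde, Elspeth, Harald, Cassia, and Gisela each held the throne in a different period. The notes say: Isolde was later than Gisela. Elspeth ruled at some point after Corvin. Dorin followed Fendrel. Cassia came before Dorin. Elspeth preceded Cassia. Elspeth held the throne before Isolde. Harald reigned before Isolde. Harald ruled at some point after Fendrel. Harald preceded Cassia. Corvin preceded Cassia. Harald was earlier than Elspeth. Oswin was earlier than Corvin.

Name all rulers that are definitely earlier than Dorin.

Cassia, Corvin, Elspeth, Fendrel, Harald, Oswin

Directly stated before Dorin: Cassia and Fendrel.
Corvin reaches Dorin via Corvin → Cassia → Dorin.
Elspeth reaches Dorin via Elspeth → Cassia → Dorin.
Harald reaches Dorin via Harald → Cassia → Dorin.
Likewise Oswin reaches Dorin by chaining the stated constraints.
No chain forces Isolde (or any of the others) ahead of Dorin.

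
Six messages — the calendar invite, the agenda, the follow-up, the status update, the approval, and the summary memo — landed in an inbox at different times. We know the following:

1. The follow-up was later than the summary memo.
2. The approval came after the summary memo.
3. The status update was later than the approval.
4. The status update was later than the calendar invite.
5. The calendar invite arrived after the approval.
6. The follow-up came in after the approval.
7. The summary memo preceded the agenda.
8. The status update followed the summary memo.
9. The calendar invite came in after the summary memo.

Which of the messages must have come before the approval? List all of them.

Directly stated before the approval: the summary memo.
No chain forces the calendar invite (or any of the others) ahead of the approval.

the summary memo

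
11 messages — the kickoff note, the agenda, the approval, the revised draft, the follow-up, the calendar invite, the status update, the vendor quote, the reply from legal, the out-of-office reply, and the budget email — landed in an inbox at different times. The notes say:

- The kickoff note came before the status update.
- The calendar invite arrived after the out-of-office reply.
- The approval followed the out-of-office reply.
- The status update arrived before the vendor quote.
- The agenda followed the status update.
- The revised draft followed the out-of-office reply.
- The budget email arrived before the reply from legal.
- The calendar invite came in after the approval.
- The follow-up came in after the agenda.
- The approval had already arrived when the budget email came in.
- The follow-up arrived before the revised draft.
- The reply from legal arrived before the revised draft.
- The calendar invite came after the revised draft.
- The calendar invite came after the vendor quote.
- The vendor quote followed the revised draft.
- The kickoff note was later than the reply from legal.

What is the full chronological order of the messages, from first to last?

The constraints fix every adjacent pair, so only one ordering works:
the out-of-office reply → the approval → the budget email → the reply from legal → the kickoff note → the status update → the agenda → the follow-up → the revised draft → the vendor quote → the calendar invite.

the out-of-office reply, the approval, the budget email, the reply from legal, the kickoff note, the status update, the agenda, the follow-up, the revised draft, the vendor quote, the calendar invite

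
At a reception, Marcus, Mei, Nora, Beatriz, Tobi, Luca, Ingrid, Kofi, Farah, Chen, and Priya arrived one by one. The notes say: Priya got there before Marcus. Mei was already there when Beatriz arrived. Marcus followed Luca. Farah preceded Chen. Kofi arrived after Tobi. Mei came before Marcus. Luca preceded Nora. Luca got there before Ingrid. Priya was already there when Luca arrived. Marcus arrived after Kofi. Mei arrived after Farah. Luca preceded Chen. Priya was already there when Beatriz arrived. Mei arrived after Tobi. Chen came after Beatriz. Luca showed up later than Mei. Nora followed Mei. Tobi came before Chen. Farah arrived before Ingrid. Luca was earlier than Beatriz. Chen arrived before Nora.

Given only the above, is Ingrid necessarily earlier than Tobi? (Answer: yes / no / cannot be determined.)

no

Tracing the constraints gives Tobi → Mei → Luca → Ingrid, so Tobi must come before Ingrid.
That means Ingrid cannot be before Tobi.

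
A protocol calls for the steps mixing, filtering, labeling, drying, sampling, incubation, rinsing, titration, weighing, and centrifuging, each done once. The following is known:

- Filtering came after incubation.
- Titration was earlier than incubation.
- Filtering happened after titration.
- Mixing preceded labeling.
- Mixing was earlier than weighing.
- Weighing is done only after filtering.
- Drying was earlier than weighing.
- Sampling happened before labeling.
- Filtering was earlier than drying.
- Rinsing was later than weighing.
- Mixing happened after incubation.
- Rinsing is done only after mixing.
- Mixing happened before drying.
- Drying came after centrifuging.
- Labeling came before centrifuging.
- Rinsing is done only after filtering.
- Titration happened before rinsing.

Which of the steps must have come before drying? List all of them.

Directly stated before drying: centrifuging, filtering, and mixing.
Incubation reaches drying via incubation → filtering → drying.
Labeling reaches drying via labeling → centrifuging → drying.
Sampling reaches drying via sampling → labeling → centrifuging → drying.
Likewise titration reaches drying by chaining the stated constraints.
No chain forces weighing (or any of the others) ahead of drying.

centrifuging, filtering, incubation, labeling, mixing, sampling, titration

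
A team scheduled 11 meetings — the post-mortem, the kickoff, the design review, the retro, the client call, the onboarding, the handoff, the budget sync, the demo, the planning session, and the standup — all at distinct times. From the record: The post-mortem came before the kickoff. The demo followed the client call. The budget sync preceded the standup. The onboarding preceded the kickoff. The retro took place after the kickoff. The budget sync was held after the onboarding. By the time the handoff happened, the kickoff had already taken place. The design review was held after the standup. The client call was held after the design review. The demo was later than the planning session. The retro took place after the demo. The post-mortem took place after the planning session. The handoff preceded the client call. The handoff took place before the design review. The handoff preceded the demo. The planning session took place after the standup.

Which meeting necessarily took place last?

Every other meeting has a chain of constraints placing it before the retro, so the retro is last.

the retro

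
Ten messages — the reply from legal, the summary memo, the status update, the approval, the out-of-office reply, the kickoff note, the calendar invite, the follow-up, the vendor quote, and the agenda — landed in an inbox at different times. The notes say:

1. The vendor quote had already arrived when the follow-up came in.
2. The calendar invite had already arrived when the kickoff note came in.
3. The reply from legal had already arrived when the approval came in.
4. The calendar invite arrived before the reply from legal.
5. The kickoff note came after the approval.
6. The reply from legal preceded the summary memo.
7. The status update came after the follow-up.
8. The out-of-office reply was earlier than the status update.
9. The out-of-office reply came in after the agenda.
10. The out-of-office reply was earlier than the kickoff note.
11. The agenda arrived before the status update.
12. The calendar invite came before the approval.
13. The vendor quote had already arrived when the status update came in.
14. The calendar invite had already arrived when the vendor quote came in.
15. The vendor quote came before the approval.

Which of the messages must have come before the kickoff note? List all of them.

Directly stated before the kickoff note: the approval, the calendar invite, and the out-of-office reply.
The agenda reaches the kickoff note via the agenda → the out-of-office reply → the kickoff note.
The reply from legal reaches the kickoff note via the reply from legal → the approval → the kickoff note.
The vendor quote reaches the kickoff note via the vendor quote → the approval → the kickoff note.
No chain forces the follow-up (or any of the others) ahead of the kickoff note.

the agenda, the approval, the calendar invite, the out-of-office reply, the reply from legal, the vendor quote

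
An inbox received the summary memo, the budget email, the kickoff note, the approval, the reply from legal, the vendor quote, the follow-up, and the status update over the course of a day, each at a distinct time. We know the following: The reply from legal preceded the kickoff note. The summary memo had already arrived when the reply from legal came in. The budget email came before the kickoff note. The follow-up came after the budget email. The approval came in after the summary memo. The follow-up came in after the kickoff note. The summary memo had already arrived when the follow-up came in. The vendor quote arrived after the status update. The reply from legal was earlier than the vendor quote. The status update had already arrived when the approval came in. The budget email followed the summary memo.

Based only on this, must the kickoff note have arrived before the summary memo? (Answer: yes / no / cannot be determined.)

Tracing the constraints gives the summary memo → the budget email → the kickoff note, so the summary memo must come before the kickoff note.
That means the kickoff note cannot be before the summary memo.

no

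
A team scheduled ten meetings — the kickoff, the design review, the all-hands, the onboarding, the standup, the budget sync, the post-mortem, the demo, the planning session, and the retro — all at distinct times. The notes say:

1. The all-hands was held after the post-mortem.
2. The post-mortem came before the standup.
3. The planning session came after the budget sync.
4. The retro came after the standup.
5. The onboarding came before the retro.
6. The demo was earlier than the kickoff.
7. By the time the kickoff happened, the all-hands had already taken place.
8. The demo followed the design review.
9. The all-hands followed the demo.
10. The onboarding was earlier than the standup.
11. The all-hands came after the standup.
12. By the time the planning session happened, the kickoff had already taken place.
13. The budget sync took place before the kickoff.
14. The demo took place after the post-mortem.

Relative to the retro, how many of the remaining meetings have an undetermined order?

6

Forced before the retro: the onboarding, the post-mortem, and the standup.
That leaves the all-hands, the budget sync, the demo, the design review, the kickoff, and the planning session with no forced order relative to the retro — 6.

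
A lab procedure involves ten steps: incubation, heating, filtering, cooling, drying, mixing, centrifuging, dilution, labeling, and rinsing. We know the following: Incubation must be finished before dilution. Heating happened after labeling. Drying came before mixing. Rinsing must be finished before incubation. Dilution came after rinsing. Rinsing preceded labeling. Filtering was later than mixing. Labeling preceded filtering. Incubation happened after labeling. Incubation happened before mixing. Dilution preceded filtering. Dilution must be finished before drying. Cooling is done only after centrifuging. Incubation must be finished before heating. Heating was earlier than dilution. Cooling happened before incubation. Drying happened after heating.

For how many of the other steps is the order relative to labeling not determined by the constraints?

2

Forced before labeling: rinsing; forced after labeling: dilution, drying, filtering, heating, incubation, and mixing.
That leaves centrifuging and cooling with no forced order relative to labeling — 2.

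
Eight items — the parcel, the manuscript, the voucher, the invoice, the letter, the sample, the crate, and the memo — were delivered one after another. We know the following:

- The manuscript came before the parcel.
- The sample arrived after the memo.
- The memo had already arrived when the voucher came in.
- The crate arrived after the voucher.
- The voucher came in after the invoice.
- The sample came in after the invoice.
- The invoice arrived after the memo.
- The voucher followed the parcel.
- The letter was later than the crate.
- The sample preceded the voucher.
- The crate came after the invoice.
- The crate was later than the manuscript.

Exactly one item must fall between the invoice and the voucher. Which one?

the sample

Tracing the constraints gives the invoice → the sample → the voucher, so the sample sits after the invoice and before the voucher.
No other item is forced both after the invoice and before the voucher.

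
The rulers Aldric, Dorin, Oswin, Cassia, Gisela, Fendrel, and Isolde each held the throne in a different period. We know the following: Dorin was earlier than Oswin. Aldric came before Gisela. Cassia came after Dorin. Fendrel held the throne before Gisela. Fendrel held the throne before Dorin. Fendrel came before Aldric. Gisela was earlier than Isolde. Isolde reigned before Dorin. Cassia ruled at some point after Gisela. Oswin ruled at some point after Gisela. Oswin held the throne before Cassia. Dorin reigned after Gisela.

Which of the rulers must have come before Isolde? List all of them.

Directly stated before Isolde: Gisela.
Aldric reaches Isolde via Aldric → Gisela → Isolde.
Fendrel reaches Isolde via Fendrel → Gisela → Isolde.

Aldric, Fendrel, Gisela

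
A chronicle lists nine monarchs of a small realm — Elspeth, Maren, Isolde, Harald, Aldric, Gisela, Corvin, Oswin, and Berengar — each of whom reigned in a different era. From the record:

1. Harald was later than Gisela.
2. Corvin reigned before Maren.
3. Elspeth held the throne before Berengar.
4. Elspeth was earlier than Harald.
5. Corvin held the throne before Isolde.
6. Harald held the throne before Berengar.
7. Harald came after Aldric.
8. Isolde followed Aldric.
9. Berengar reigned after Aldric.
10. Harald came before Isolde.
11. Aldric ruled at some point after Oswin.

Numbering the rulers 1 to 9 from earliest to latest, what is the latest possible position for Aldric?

Aldric must come before Berengar, Harald, and Isolde — 3 rulers forced after them.
Everything else can be placed before Aldric in some valid order, so Aldric can sit as late as position 9 − 3 = 6.

6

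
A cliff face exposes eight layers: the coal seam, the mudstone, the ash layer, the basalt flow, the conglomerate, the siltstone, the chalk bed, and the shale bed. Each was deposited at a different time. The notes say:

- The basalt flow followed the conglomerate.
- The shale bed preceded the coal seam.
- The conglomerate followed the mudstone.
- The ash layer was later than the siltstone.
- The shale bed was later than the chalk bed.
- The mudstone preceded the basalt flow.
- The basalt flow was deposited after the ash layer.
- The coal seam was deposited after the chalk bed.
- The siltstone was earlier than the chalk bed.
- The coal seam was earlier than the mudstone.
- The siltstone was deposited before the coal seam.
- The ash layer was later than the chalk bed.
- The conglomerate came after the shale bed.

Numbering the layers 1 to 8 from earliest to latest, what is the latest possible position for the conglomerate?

The conglomerate must come before the basalt flow — 1 layer forced after it.
Everything else can be placed before the conglomerate in some valid order, so the conglomerate can sit as late as position 8 − 1 = 7.

7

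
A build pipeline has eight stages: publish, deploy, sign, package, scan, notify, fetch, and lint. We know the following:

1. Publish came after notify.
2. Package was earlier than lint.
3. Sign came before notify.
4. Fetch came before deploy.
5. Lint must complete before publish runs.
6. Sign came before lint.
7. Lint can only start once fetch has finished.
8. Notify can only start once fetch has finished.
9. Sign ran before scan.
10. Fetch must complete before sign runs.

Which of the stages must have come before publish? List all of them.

fetch, lint, notify, package, sign

Directly stated before publish: lint and notify.
Fetch reaches publish via fetch → lint → publish.
Package reaches publish via package → lint → publish.
Sign reaches publish via sign → lint → publish.
No chain forces deploy (or any of the others) ahead of publish.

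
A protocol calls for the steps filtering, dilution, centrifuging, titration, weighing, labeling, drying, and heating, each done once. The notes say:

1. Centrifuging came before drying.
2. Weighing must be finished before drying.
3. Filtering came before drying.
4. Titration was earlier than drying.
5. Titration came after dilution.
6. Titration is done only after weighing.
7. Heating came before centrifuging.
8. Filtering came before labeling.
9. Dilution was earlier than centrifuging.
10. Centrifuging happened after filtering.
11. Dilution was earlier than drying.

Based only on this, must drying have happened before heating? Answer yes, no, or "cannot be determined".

no

Tracing the constraints gives heating → centrifuging → drying, so heating must come before drying.
That means drying cannot be before heating.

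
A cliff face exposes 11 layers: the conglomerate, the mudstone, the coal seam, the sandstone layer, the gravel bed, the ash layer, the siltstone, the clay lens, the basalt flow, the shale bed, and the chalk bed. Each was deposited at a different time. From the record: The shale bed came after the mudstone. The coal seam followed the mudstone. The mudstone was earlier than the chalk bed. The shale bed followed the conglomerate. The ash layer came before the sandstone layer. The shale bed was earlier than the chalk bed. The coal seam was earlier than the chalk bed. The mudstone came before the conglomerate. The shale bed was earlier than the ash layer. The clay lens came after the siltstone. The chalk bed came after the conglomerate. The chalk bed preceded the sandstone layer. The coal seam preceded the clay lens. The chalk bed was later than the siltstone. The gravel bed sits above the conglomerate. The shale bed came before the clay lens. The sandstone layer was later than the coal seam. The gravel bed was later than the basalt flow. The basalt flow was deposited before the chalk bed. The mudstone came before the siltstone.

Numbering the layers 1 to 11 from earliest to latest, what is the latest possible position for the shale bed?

The shale bed must come before the ash layer, the chalk bed, the clay lens, and the sandstone layer — 4 layers forced after it.
Everything else can be placed before the shale bed in some valid order, so the shale bed can sit as late as position 11 − 4 = 7.

7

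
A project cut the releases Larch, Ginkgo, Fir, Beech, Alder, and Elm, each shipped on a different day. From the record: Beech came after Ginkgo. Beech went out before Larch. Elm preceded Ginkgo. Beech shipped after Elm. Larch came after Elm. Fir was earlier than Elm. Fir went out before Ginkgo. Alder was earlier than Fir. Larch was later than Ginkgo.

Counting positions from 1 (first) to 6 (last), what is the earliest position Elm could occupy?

Alder and Fir must both come before Elm — 2 forced predecessors.
Nothing else is forced ahead of Elm, so its earliest slot is position 2 + 1 = 3.

3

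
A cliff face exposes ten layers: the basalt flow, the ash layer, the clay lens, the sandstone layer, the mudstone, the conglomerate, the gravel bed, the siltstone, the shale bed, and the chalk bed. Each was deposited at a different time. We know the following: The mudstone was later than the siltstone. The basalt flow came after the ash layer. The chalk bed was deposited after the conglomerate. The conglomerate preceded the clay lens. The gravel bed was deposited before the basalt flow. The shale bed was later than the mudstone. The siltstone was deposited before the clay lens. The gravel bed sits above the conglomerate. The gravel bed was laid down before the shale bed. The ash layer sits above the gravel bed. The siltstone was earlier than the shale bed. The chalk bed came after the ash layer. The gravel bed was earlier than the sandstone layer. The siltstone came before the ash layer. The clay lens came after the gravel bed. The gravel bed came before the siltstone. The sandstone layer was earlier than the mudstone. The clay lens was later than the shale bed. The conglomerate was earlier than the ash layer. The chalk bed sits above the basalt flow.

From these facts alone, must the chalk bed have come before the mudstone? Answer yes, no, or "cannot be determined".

cannot be determined

No chain of stated constraints runs from the chalk bed to the mudstone, and none runs from the mudstone to the chalk bed either.
So the relative order of the chalk bed and the mudstone is not fixed by the given facts.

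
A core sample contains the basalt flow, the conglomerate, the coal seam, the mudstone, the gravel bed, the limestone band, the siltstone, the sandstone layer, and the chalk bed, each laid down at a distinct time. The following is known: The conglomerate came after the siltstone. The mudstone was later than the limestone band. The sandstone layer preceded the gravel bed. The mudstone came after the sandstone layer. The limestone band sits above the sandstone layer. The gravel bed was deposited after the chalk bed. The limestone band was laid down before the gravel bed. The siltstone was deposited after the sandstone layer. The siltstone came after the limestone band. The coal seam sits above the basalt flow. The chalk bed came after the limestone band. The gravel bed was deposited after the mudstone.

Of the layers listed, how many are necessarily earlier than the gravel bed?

4

Directly stated before the gravel bed: the chalk bed, the limestone band, the mudstone, and the sandstone layer.
That's the chalk bed, the limestone band, the mudstone, and the sandstone layer — 4 in all.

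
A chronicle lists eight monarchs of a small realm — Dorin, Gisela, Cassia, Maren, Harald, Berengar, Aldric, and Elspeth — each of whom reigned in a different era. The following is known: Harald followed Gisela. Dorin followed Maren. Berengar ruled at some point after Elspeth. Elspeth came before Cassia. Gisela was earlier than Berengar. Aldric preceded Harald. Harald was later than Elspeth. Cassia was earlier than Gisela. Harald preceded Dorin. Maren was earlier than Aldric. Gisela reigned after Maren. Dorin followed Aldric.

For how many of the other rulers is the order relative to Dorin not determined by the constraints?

Forced before Dorin: Aldric, Cassia, Elspeth, Gisela, Harald, and Maren.
That leaves Berengar with no forced order relative to Dorin — 1.

1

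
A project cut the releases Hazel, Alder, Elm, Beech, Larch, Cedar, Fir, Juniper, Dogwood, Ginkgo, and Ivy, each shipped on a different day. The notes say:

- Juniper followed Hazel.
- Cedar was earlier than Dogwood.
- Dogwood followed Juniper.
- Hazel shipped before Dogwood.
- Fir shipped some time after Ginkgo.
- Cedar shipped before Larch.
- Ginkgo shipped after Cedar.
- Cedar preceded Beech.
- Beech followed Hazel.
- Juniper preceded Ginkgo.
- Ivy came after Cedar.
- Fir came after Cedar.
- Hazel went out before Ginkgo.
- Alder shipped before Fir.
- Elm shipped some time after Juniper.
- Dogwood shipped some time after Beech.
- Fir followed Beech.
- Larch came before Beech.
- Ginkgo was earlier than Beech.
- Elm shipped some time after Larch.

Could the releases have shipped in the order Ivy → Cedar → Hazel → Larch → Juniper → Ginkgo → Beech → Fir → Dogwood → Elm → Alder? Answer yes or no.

The constraints require Alder before Fir, but in the proposed sequence Fir appears ahead of Alder. That one violation is enough.

no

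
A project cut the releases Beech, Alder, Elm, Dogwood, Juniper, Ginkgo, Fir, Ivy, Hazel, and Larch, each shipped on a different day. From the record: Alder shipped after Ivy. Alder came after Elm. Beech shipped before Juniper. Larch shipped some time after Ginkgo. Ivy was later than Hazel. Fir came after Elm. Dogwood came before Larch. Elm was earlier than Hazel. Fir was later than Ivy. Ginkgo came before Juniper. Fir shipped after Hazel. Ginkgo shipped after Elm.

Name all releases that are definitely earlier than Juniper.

Directly stated before Juniper: Beech and Ginkgo.
Elm reaches Juniper via Elm → Ginkgo → Juniper.

Beech, Elm, Ginkgo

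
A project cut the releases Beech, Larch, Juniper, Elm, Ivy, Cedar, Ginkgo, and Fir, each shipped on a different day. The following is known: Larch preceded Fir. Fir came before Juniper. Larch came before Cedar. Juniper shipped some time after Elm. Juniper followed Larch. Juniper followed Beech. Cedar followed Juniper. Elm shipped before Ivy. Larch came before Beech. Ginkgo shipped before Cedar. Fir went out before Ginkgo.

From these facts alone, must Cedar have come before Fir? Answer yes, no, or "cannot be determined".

Tracing the constraints gives Fir → Juniper → Cedar, so Fir must come before Cedar.
That means Cedar cannot be before Fir.

no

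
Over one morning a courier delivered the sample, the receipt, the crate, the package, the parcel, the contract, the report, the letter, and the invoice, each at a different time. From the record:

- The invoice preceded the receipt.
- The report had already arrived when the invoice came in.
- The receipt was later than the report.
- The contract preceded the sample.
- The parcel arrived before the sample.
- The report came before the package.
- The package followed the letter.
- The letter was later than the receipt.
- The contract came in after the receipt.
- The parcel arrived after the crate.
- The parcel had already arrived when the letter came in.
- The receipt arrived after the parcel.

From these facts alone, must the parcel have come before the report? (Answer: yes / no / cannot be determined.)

No chain of stated constraints runs from the parcel to the report, and none runs from the report to the parcel either.
So the relative order of the parcel and the report is not fixed by the given facts.

cannot be determined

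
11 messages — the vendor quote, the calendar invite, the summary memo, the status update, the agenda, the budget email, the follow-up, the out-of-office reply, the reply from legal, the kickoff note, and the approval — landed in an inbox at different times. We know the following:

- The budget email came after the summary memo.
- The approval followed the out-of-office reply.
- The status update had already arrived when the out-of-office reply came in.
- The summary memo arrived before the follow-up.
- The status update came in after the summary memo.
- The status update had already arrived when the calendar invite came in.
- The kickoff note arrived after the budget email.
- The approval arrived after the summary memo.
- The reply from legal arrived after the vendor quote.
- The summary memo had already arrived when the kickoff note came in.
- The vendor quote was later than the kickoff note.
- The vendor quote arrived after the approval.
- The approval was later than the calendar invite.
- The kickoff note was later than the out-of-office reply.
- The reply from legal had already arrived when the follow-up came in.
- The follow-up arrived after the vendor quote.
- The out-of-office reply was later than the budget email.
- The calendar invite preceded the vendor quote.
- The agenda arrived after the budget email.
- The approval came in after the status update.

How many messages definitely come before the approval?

5

Directly stated before the approval: the calendar invite, the out-of-office reply, the status update, and the summary memo.
The budget email reaches the approval via the budget email → the out-of-office reply → the approval.
No chain forces the agenda (or any of the others) ahead of the approval.
That's the budget email, the calendar invite, the out-of-office reply, the status update, and the summary memo — 5 in all.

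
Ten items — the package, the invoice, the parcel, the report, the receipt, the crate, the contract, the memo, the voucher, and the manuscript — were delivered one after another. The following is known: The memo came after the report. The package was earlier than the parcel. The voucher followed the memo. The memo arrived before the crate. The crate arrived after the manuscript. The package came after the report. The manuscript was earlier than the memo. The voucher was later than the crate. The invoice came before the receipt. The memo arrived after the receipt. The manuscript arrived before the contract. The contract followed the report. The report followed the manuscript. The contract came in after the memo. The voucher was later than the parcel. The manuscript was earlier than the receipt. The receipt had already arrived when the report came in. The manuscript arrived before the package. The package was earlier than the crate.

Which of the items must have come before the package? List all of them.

the invoice, the manuscript, the receipt, the report

Directly stated before the package: the manuscript and the report.
The invoice reaches the package via the invoice → the receipt → the report → the package.
The receipt reaches the package via the receipt → the report → the package.
No chain forces the crate (or any of the others) ahead of the package.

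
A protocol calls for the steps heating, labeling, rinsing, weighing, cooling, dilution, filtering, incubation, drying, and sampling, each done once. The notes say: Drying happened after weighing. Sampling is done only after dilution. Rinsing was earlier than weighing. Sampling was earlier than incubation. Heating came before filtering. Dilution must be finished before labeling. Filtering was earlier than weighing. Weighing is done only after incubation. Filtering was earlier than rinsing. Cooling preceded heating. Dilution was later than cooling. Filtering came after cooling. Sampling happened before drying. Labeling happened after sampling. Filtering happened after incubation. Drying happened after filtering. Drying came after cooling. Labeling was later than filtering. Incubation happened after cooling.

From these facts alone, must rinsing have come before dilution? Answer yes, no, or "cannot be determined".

Tracing the constraints gives dilution → sampling → incubation → filtering → rinsing, so dilution must come before rinsing.
That means rinsing cannot be before dilution.

no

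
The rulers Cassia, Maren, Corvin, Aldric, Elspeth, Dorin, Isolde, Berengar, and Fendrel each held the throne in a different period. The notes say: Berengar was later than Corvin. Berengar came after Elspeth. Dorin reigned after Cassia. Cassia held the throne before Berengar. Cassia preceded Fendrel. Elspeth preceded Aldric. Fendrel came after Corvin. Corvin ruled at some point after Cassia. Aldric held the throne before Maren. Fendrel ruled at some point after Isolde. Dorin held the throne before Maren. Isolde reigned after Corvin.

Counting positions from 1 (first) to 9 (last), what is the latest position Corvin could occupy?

Corvin must come before Berengar, Fendrel, and Isolde — 3 rulers forced after them.
Everything else can be placed before Corvin in some valid order, so Corvin can sit as late as position 9 − 3 = 6.

6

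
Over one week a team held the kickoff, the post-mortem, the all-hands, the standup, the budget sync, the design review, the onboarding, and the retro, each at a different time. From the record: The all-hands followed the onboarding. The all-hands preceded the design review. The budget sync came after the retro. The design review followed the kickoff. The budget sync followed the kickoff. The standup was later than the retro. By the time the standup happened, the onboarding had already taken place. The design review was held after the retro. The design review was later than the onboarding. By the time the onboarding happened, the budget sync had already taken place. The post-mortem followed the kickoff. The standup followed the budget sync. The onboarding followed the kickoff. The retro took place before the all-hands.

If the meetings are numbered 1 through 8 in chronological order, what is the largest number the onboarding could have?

5

The onboarding must come before the all-hands, the design review, and the standup — 3 meetings forced after it.
Everything else can be placed before the onboarding in some valid order, so the onboarding can sit as late as position 8 − 3 = 5.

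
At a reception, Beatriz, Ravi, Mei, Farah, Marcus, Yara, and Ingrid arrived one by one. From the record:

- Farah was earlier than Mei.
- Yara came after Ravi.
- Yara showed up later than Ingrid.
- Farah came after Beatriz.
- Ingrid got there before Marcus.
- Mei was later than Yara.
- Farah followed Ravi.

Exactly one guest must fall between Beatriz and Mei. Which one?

Tracing the constraints gives Beatriz → Farah → Mei, so Farah sits after Beatriz and before Mei.
No other guest is forced both after Beatriz and before Mei.

Farah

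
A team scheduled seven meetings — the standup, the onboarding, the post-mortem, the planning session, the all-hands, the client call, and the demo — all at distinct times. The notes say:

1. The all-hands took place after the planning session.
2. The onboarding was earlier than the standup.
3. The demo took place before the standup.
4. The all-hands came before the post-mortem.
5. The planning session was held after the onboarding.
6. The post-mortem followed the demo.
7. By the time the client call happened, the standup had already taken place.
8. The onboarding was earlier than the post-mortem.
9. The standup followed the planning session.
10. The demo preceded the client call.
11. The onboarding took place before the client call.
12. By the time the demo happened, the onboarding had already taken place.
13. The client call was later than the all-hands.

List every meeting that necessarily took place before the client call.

the all-hands, the demo, the onboarding, the planning session, the standup

Directly stated before the client call: the all-hands, the demo, the onboarding, and the standup.
The planning session reaches the client call via the planning session → the all-hands → the client call.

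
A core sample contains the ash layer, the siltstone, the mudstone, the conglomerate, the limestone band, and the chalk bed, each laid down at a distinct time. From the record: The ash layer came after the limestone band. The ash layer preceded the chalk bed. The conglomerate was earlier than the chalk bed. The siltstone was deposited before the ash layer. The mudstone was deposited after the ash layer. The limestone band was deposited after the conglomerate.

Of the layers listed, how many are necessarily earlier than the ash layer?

3

Directly stated before the ash layer: the limestone band and the siltstone.
The conglomerate reaches the ash layer via the conglomerate → the limestone band → the ash layer.
That's the conglomerate, the limestone band, and the siltstone — 3 in all.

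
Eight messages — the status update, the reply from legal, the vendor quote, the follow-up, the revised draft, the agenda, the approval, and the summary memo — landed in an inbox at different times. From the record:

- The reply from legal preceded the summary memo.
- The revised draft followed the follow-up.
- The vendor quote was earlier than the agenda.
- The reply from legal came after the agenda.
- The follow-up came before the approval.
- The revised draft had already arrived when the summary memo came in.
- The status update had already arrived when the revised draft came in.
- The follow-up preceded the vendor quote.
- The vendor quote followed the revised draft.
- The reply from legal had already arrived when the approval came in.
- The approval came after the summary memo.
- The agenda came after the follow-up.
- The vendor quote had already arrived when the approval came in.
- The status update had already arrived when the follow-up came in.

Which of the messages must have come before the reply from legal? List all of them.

the agenda, the follow-up, the revised draft, the status update, the vendor quote

Directly stated before the reply from legal: the agenda.
The follow-up reaches the reply from legal via the follow-up → the agenda → the reply from legal.
The revised draft reaches the reply from legal via the revised draft → the vendor quote → the agenda → the reply from legal.
The status update reaches the reply from legal via the status update → the follow-up → the agenda → the reply from legal.
Likewise the vendor quote reaches the reply from legal by chaining the stated constraints.
No chain forces the summary memo (or any of the others) ahead of the reply from legal.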